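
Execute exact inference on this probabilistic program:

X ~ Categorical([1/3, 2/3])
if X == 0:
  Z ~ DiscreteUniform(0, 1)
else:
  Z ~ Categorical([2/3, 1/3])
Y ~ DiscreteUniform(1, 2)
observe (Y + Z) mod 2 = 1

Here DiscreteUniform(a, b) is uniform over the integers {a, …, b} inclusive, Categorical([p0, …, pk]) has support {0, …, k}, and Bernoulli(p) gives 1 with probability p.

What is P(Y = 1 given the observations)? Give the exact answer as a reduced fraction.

Enumerate traces; 4 have nonzero weight after conditioning:
  (X=0, Z=0, Y=1) weight 1/12
  (X=0, Z=1, Y=2) weight 1/12
  (X=1, Z=0, Y=1) weight 2/9
  (X=1, Z=1, Y=2) weight 1/9
Group by Y:
  weight(Y=1) = 11/36
  weight(Y=2) = 7/36
Total weight = 11/36 + 7/36 = 1/2
P(Y=1 | obs) = 11/36 / 1/2 = 11/18
P(Y=2 | obs) = 7/36 / 1/2 = 7/18

P(Y = 1 | obs) = 11/18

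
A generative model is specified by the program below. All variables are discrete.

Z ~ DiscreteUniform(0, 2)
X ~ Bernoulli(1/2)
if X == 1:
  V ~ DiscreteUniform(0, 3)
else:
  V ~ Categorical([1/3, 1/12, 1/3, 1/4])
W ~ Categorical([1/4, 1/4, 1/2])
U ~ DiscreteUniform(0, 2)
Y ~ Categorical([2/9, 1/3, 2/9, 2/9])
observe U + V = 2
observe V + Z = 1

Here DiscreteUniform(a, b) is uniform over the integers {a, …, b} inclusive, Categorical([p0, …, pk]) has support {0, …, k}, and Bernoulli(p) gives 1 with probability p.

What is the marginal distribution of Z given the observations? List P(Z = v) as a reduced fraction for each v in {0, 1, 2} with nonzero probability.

Enumerate traces; 48 have nonzero weight after conditioning:
  (Z=0, X=0, V=1, W=0, U=1, Y=0) weight 1/3888
  (Z=0, X=0, V=1, W=0, U=1, Y=1) weight 1/2592
  (Z=0, X=0, V=1, W=0, U=1, Y=2) weight 1/3888
  (Z=0, X=0, V=1, W=0, U=1, Y=3) weight 1/3888
  (Z=0, X=0, V=1, W=1, U=1, Y=0) weight 1/3888
  (Z=0, X=0, V=1, W=1, U=1, Y=1) weight 1/2592
  (Z=0, X=0, V=1, W=1, U=1, Y=2) weight 1/3888
  (Z=0, X=0, V=1, W=1, U=1, Y=3) weight 1/3888
  (Z=1, X=0, V=0, W=0, U=2, Y=0) weight 1/972
  … 39 more
Group by Z:
  weight(Z=0) = 1/54
  weight(Z=1) = 7/216
Total weight = 1/54 + 7/216 = 11/216
P(Z=0 | obs) = 1/54 / 11/216 = 4/11
P(Z=1 | obs) = 7/216 / 11/216 = 7/11

P(Z=0) = 4/11, P(Z=1) = 7/11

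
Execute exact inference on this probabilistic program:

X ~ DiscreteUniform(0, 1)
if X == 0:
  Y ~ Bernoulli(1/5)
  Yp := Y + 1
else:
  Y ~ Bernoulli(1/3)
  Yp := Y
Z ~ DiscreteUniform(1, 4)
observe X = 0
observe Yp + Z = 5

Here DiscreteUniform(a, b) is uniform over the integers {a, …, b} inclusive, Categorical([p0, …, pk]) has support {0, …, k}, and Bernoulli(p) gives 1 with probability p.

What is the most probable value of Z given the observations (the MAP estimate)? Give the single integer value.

argmax_v P(Z = v | obs) = 4

Enumerate traces; 2 have nonzero weight after conditioning:
  (X=0, Y=0, Z=4) weight 1/10
  (X=0, Y=1, Z=3) weight 1/40
Group by Z:
  weight(Z=3) = 1/40
  weight(Z=4) = 1/10
Total weight = 1/40 + 1/10 = 1/8
P(Z=3 | obs) = 1/40 / 1/8 = 1/5
P(Z=4 | obs) = 1/10 / 1/8 = 4/5
argmax = 4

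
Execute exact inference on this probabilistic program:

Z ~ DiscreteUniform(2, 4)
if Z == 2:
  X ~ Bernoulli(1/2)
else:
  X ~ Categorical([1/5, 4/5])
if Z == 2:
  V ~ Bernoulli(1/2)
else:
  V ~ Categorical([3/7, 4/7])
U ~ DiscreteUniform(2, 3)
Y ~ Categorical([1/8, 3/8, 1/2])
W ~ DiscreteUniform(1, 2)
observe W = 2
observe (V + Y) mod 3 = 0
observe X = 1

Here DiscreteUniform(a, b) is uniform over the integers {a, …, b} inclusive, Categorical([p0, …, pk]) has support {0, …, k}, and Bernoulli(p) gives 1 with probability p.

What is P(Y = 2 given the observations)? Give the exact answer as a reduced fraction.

P(Y = 2 | obs) = 652/783

Enumerate traces; 12 have nonzero weight after conditioning:
  (Z=2, X=1, V=0, U=2, Y=0, W=2) weight 1/384
  (Z=2, X=1, V=0, U=3, Y=0, W=2) weight 1/384
  (Z=2, X=1, V=1, U=2, Y=2, W=2) weight 1/96
  (Z=2, X=1, V=1, U=3, Y=2, W=2) weight 1/96
  (Z=3, X=1, V=0, U=2, Y=0, W=2) weight 1/280
  (Z=3, X=1, V=0, U=3, Y=0, W=2) weight 1/280
  (Z=3, X=1, V=1, U=2, Y=2, W=2) weight 2/105
  (Z=3, X=1, V=1, U=3, Y=2, W=2) weight 2/105
  … 4 more
Group by Y:
  weight(Y=0) = 131/6720
  weight(Y=2) = 163/1680
Total weight = 131/6720 + 163/1680 = 261/2240
P(Y=0 | obs) = 131/6720 / 261/2240 = 131/783
P(Y=2 | obs) = 163/1680 / 261/2240 = 652/783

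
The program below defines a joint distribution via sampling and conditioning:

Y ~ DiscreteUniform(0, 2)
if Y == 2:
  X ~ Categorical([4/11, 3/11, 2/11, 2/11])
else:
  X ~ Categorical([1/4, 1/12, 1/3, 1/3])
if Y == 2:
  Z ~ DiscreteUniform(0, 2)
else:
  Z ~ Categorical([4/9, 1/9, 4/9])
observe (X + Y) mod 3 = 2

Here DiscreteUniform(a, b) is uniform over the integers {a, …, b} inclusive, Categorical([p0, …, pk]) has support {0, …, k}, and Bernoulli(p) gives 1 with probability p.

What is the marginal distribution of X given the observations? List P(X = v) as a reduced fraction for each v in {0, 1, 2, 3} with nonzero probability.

P(X=0) = 48/127, P(X=1) = 11/127, P(X=2) = 44/127, P(X=3) = 24/127

Enumerate traces; 12 have nonzero weight after conditioning:
  (Y=0, X=2, Z=0) weight 4/81
  (Y=0, X=2, Z=1) weight 1/81
  (Y=0, X=2, Z=2) weight 4/81
  (Y=1, X=1, Z=0) weight 1/81
  (Y=1, X=1, Z=1) weight 1/324
  (Y=1, X=1, Z=2) weight 1/81
  (Y=2, X=0, Z=0) weight 4/99
  (Y=2, X=0, Z=1) weight 4/99
  (Y=2, X=3, Z=0) weight 2/99
  … 3 more
Group by X:
  weight(X=0) = 4/33
  weight(X=1) = 1/36
  weight(X=2) = 1/9
  weight(X=3) = 2/33
Total weight = 4/33 + 1/36 + 1/9 + 2/33 = 127/396
P(X=0 | obs) = 4/33 / 127/396 = 48/127
P(X=1 | obs) = 1/36 / 127/396 = 11/127
P(X=2 | obs) = 1/9 / 127/396 = 44/127
P(X=3 | obs) = 2/33 / 127/396 = 24/127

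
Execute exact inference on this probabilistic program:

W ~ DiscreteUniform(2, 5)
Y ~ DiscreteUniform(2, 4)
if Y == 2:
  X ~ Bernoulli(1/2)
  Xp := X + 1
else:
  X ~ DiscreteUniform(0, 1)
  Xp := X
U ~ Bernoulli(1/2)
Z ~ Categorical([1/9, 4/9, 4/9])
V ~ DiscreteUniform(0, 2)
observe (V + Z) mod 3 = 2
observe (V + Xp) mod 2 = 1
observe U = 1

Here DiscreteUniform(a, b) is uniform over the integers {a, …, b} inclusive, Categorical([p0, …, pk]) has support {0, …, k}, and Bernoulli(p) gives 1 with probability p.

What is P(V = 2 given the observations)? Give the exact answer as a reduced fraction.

Enumerate traces; 36 have nonzero weight after conditioning:
  (W=2, Y=2, X=0, U=1, Z=0, V=2) weight 1/1296
  (W=2, Y=2, X=0, U=1, Z=2, V=0) weight 1/324
  (W=2, Y=2, X=1, U=1, Z=1, V=1) weight 1/324
  (W=2, Y=3, X=0, U=1, Z=1, V=1) weight 1/324
  (W=2, Y=3, X=1, U=1, Z=0, V=2) weight 1/1296
  (W=2, Y=3, X=1, U=1, Z=2, V=0) weight 1/324
  (W=2, Y=4, X=0, U=1, Z=1, V=1) weight 1/324
  (W=2, Y=4, X=1, U=1, Z=0, V=2) weight 1/1296
  … 28 more
Group by V:
  weight(V=0) = 1/27
  weight(V=1) = 1/27
  weight(V=2) = 1/108
Total weight = 1/27 + 1/27 + 1/108 = 1/12
P(V=0 | obs) = 1/27 / 1/12 = 4/9
P(V=1 | obs) = 1/27 / 1/12 = 4/9
P(V=2 | obs) = 1/108 / 1/12 = 1/9

P(V = 2 | obs) = 1/9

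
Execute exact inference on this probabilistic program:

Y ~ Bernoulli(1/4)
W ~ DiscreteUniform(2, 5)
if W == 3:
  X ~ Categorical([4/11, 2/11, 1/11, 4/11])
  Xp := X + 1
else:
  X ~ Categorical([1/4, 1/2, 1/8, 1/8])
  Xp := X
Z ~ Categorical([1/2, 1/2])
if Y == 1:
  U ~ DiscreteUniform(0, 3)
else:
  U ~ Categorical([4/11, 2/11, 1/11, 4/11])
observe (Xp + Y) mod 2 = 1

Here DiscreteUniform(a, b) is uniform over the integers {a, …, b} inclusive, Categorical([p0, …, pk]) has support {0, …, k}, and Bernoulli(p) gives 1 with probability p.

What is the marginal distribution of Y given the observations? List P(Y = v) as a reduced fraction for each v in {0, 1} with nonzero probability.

P(Y=0) = 205/254, P(Y=1) = 49/254

Enumerate traces; 128 have nonzero weight after conditioning:
  (Y=0, W=2, X=1, Z=0, U=0) weight 3/176
  (Y=0, W=2, X=1, Z=0, U=1) weight 3/352
  (Y=0, W=2, X=1, Z=0, U=2) weight 3/704
  (Y=0, W=2, X=1, Z=0, U=3) weight 3/176
  (Y=0, W=2, X=1, Z=1, U=0) weight 3/176
  (Y=0, W=2, X=1, Z=1, U=1) weight 3/352
  (Y=0, W=2, X=1, Z=1, U=2) weight 3/704
  (Y=0, W=2, X=1, Z=1, U=3) weight 3/176
  (Y=1, W=2, X=0, Z=0, U=0) weight 1/512
  … 119 more
Group by Y:
  weight(Y=0) = 615/1408
  weight(Y=1) = 147/1408
Total weight = 615/1408 + 147/1408 = 381/704
P(Y=0 | obs) = 615/1408 / 381/704 = 205/254
P(Y=1 | obs) = 147/1408 / 381/704 = 49/254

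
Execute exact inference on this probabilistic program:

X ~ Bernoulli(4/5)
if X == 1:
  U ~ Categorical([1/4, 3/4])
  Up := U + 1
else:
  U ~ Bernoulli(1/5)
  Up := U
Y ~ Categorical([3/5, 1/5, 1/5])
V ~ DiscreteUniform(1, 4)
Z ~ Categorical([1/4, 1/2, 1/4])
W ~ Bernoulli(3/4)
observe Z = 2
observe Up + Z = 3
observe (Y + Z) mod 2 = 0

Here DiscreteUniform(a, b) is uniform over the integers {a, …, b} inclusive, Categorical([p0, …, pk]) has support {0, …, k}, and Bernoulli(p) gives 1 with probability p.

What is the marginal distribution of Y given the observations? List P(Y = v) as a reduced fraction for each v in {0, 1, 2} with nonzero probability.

P(Y=0) = 3/4, P(Y=2) = 1/4

Enumerate traces; 32 have nonzero weight after conditioning:
  (X=0, U=1, Y=0, V=1, Z=2, W=0) weight 3/8000
  (X=0, U=1, Y=0, V=1, Z=2, W=1) weight 9/8000
  (X=0, U=1, Y=0, V=2, Z=2, W=0) weight 3/8000
  (X=0, U=1, Y=0, V=2, Z=2, W=1) weight 9/8000
  (X=0, U=1, Y=0, V=3, Z=2, W=0) weight 3/8000
  (X=0, U=1, Y=0, V=3, Z=2, W=1) weight 9/8000
  (X=0, U=1, Y=0, V=4, Z=2, W=0) weight 3/8000
  (X=0, U=1, Y=0, V=4, Z=2, W=1) weight 9/8000
  (X=0, U=1, Y=2, V=1, Z=2, W=0) weight 1/8000
  … 23 more
Group by Y:
  weight(Y=0) = 9/250
  weight(Y=2) = 3/250
Total weight = 9/250 + 3/250 = 6/125
P(Y=0 | obs) = 9/250 / 6/125 = 3/4
P(Y=2 | obs) = 3/250 / 6/125 = 1/4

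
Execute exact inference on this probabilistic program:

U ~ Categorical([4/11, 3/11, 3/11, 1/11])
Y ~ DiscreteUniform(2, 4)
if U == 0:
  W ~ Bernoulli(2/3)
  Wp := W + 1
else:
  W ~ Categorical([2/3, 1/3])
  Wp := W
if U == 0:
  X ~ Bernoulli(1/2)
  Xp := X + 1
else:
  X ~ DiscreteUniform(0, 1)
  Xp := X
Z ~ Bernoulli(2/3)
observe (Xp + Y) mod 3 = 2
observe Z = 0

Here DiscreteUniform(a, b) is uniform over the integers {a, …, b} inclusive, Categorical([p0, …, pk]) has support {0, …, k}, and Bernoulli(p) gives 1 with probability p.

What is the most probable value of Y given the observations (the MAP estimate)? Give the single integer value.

Enumerate traces; 16 have nonzero weight after conditioning:
  (U=0, Y=3, W=0, X=1, Z=0) weight 2/297
  (U=0, Y=3, W=1, X=1, Z=0) weight 4/297
  (U=0, Y=4, W=0, X=0, Z=0) weight 2/297
  (U=0, Y=4, W=1, X=0, Z=0) weight 4/297
  (U=1, Y=2, W=0, X=0, Z=0) weight 1/99
  (U=1, Y=2, W=1, X=0, Z=0) weight 1/198
  (U=1, Y=4, W=0, X=1, Z=0) weight 1/99
  (U=1, Y=4, W=1, X=1, Z=0) weight 1/198
  … 8 more
Group by Y:
  weight(Y=2) = 7/198
  weight(Y=3) = 2/99
  weight(Y=4) = 1/18
Total weight = 7/198 + 2/99 + 1/18 = 1/9
P(Y=2 | obs) = 7/198 / 1/9 = 7/22
P(Y=3 | obs) = 2/99 / 1/9 = 2/11
P(Y=4 | obs) = 1/18 / 1/9 = 1/2
argmax = 4

argmax_v P(Y = v | obs) = 4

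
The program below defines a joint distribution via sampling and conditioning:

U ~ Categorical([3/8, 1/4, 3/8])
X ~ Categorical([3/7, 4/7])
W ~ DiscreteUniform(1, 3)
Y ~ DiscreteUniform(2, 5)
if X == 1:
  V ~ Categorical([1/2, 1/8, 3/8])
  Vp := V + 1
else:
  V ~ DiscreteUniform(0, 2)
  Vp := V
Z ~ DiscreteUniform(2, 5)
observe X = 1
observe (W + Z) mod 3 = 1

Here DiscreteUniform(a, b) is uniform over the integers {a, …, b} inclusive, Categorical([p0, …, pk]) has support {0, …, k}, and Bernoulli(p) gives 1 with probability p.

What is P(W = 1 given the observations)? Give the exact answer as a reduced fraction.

Enumerate traces; 144 have nonzero weight after conditioning:
  (U=0, X=1, W=1, Y=2, V=0, Z=3) weight 1/448
  (U=0, X=1, W=1, Y=2, V=1, Z=3) weight 1/1792
  (U=0, X=1, W=1, Y=2, V=2, Z=3) weight 3/1792
  (U=0, X=1, W=1, Y=3, V=0, Z=3) weight 1/448
  (U=0, X=1, W=1, Y=3, V=1, Z=3) weight 1/1792
  (U=0, X=1, W=1, Y=3, V=2, Z=3) weight 3/1792
  (U=0, X=1, W=1, Y=4, V=0, Z=3) weight 1/448
  (U=0, X=1, W=1, Y=4, V=1, Z=3) weight 1/1792
  (U=0, X=1, W=2, Y=2, V=0, Z=2) weight 1/448
  (U=0, X=1, W=3, Y=2, V=0, Z=4) weight 1/448
  … 134 more
Group by W:
  weight(W=1) = 1/21
  weight(W=2) = 2/21
  weight(W=3) = 1/21
Total weight = 1/21 + 2/21 + 1/21 = 4/21
P(W=1 | obs) = 1/21 / 4/21 = 1/4
P(W=2 | obs) = 2/21 / 4/21 = 1/2
P(W=3 | obs) = 1/21 / 4/21 = 1/4

P(W = 1 | obs) = 1/4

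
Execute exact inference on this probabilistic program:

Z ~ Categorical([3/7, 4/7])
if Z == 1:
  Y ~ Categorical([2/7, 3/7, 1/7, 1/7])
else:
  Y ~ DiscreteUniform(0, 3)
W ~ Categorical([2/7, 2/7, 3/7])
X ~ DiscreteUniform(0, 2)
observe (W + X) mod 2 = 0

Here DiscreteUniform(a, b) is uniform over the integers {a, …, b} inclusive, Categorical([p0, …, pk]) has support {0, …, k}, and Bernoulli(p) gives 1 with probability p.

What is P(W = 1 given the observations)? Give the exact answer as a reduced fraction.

Enumerate traces; 40 have nonzero weight after conditioning:
  (Z=0, Y=0, W=0, X=0) weight 1/98
  (Z=0, Y=0, W=0, X=2) weight 1/98
  (Z=0, Y=0, W=1, X=1) weight 1/98
  (Z=0, Y=0, W=2, X=0) weight 3/196
  (Z=0, Y=0, W=2, X=2) weight 3/196
  (Z=0, Y=1, W=0, X=0) weight 1/98
  (Z=0, Y=1, W=0, X=2) weight 1/98
  (Z=0, Y=1, W=1, X=1) weight 1/98
  … 32 more
Group by W:
  weight(W=0) = 4/21
  weight(W=1) = 2/21
  weight(W=2) = 2/7
Total weight = 4/21 + 2/21 + 2/7 = 4/7
P(W=0 | obs) = 4/21 / 4/7 = 1/3
P(W=1 | obs) = 2/21 / 4/7 = 1/6
P(W=2 | obs) = 2/7 / 4/7 = 1/2

P(W = 1 | obs) = 1/6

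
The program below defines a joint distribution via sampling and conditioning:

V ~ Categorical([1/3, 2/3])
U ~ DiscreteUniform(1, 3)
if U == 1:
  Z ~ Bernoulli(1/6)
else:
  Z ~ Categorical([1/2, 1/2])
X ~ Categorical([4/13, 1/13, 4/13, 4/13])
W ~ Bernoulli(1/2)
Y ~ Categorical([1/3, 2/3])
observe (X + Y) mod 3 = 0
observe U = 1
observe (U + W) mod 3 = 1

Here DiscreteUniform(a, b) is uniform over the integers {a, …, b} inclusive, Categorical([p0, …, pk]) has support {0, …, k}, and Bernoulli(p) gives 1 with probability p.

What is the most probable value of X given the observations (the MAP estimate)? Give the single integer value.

argmax_v P(X = v | obs) = 2

Enumerate traces; 12 have nonzero weight after conditioning:
  (V=0, U=1, Z=0, X=0, W=0, Y=0) weight 5/1053
  (V=0, U=1, Z=0, X=2, W=0, Y=1) weight 10/1053
  (V=0, U=1, Z=0, X=3, W=0, Y=0) weight 5/1053
  (V=0, U=1, Z=1, X=0, W=0, Y=0) weight 1/1053
  (V=0, U=1, Z=1, X=2, W=0, Y=1) weight 2/1053
  (V=0, U=1, Z=1, X=3, W=0, Y=0) weight 1/1053
  (V=1, U=1, Z=0, X=0, W=0, Y=0) weight 10/1053
  (V=1, U=1, Z=0, X=2, W=0, Y=1) weight 20/1053
  … 4 more
Group by X:
  weight(X=0) = 2/117
  weight(X=2) = 4/117
  weight(X=3) = 2/117
Total weight = 2/117 + 4/117 + 2/117 = 8/117
P(X=0 | obs) = 2/117 / 8/117 = 1/4
P(X=2 | obs) = 4/117 / 8/117 = 1/2
P(X=3 | obs) = 2/117 / 8/117 = 1/4
argmax = 2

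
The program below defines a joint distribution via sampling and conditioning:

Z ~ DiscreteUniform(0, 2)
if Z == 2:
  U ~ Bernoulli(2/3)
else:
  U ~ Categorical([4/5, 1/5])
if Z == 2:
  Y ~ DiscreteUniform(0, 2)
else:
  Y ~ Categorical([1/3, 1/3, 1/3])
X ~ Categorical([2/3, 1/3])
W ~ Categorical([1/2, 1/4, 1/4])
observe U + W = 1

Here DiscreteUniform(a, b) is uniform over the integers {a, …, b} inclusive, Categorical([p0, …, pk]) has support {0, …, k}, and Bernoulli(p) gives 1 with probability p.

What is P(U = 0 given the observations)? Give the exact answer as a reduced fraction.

P(U = 0 | obs) = 29/61

Enumerate traces; 36 have nonzero weight after conditioning:
  (Z=0, U=0, Y=0, X=0, W=1) weight 2/135
  (Z=0, U=0, Y=0, X=1, W=1) weight 1/135
  (Z=0, U=0, Y=1, X=0, W=1) weight 2/135
  (Z=0, U=0, Y=1, X=1, W=1) weight 1/135
  (Z=0, U=0, Y=2, X=0, W=1) weight 2/135
  (Z=0, U=0, Y=2, X=1, W=1) weight 1/135
  (Z=0, U=1, Y=0, X=0, W=0) weight 1/135
  (Z=0, U=1, Y=0, X=1, W=0) weight 1/270
  … 28 more
Group by U:
  weight(U=0) = 29/180
  weight(U=1) = 8/45
Total weight = 29/180 + 8/45 = 61/180
P(U=0 | obs) = 29/180 / 61/180 = 29/61
P(U=1 | obs) = 8/45 / 61/180 = 32/61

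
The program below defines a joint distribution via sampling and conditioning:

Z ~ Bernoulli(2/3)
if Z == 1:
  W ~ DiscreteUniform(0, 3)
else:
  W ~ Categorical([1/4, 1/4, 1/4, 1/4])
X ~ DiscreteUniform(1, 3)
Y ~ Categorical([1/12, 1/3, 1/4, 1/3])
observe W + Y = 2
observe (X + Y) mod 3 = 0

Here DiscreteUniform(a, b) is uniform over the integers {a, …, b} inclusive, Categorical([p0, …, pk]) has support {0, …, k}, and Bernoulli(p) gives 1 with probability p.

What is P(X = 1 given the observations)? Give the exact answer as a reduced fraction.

P(X = 1 | obs) = 3/8

Enumerate traces; 6 have nonzero weight after conditioning:
  (Z=0, W=0, X=1, Y=2) weight 1/144
  (Z=0, W=1, X=2, Y=1) weight 1/108
  (Z=0, W=2, X=3, Y=0) weight 1/432
  (Z=1, W=0, X=1, Y=2) weight 1/72
  (Z=1, W=1, X=2, Y=1) weight 1/54
  (Z=1, W=2, X=3, Y=0) weight 1/216
Group by X:
  weight(X=1) = 1/48
  weight(X=2) = 1/36
  weight(X=3) = 1/144
Total weight = 1/48 + 1/36 + 1/144 = 1/18
P(X=1 | obs) = 1/48 / 1/18 = 3/8
P(X=2 | obs) = 1/36 / 1/18 = 1/2
P(X=3 | obs) = 1/144 / 1/18 = 1/8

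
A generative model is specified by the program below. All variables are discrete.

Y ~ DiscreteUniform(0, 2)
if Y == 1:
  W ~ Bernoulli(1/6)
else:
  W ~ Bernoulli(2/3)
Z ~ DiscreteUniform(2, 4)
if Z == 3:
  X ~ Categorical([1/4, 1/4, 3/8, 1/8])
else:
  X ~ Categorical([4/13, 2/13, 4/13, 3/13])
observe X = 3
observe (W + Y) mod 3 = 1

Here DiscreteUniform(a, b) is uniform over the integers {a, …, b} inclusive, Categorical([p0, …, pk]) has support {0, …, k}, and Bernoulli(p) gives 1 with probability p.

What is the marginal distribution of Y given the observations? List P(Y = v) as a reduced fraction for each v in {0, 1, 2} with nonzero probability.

P(Y=0) = 4/9, P(Y=1) = 5/9

Enumerate traces; 6 have nonzero weight after conditioning:
  (Y=0, W=1, Z=2, X=3) weight 2/117
  (Y=0, W=1, Z=3, X=3) weight 1/108
  (Y=0, W=1, Z=4, X=3) weight 2/117
  (Y=1, W=0, Z=2, X=3) weight 5/234
  (Y=1, W=0, Z=3, X=3) weight 5/432
  (Y=1, W=0, Z=4, X=3) weight 5/234
Group by Y:
  weight(Y=0) = 61/1404
  weight(Y=1) = 305/5616
Total weight = 61/1404 + 305/5616 = 61/624
P(Y=0 | obs) = 61/1404 / 61/624 = 4/9
P(Y=1 | obs) = 305/5616 / 61/624 = 5/9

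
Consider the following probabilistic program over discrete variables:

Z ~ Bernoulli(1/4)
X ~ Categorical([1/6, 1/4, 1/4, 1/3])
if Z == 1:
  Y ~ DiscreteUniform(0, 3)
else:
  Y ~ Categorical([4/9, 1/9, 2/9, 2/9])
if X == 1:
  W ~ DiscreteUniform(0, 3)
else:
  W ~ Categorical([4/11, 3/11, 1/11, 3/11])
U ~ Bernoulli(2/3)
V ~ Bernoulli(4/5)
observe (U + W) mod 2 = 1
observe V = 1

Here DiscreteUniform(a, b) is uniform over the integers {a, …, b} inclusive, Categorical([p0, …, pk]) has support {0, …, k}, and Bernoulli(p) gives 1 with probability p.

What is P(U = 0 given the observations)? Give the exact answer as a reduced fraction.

Enumerate traces; 128 have nonzero weight after conditioning:
  (Z=0, X=0, Y=0, W=0, U=1, V=1) weight 16/1485
  (Z=0, X=0, Y=0, W=1, U=0, V=1) weight 2/495
  (Z=0, X=0, Y=0, W=2, U=1, V=1) weight 4/1485
  (Z=0, X=0, Y=0, W=3, U=0, V=1) weight 2/495
  (Z=0, X=0, Y=1, W=0, U=1, V=1) weight 4/1485
  (Z=0, X=0, Y=1, W=1, U=0, V=1) weight 1/990
  (Z=0, X=0, Y=1, W=2, U=1, V=1) weight 1/1485
  (Z=0, X=0, Y=1, W=3, U=0, V=1) weight 1/990
  … 120 more
Group by U:
  weight(U=0) = 47/330
  weight(U=1) = 41/165
Total weight = 47/330 + 41/165 = 43/110
P(U=0 | obs) = 47/330 / 43/110 = 47/129
P(U=1 | obs) = 41/165 / 43/110 = 82/129

P(U = 0 | obs) = 47/129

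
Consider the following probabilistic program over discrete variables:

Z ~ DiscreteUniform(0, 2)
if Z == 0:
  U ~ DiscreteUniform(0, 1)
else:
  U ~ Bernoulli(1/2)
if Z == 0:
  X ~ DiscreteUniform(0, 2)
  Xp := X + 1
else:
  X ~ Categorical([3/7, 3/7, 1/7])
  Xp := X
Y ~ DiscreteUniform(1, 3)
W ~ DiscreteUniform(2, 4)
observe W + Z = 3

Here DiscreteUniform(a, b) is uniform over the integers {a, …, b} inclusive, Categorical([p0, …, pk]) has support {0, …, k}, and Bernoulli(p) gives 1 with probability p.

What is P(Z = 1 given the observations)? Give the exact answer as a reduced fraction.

Enumerate traces; 36 have nonzero weight after conditioning:
  (Z=0, U=0, X=0, Y=1, W=3) weight 1/162
  (Z=0, U=0, X=0, Y=2, W=3) weight 1/162
  (Z=0, U=0, X=0, Y=3, W=3) weight 1/162
  (Z=0, U=0, X=1, Y=1, W=3) weight 1/162
  (Z=0, U=0, X=1, Y=2, W=3) weight 1/162
  (Z=0, U=0, X=1, Y=3, W=3) weight 1/162
  (Z=0, U=0, X=2, Y=1, W=3) weight 1/162
  (Z=0, U=0, X=2, Y=2, W=3) weight 1/162
  (Z=1, U=0, X=0, Y=1, W=2) weight 1/126
  … 27 more
Group by Z:
  weight(Z=0) = 1/9
  weight(Z=1) = 1/9
Total weight = 1/9 + 1/9 = 2/9
P(Z=0 | obs) = 1/9 / 2/9 = 1/2
P(Z=1 | obs) = 1/9 / 2/9 = 1/2

P(Z = 1 | obs) = 1/2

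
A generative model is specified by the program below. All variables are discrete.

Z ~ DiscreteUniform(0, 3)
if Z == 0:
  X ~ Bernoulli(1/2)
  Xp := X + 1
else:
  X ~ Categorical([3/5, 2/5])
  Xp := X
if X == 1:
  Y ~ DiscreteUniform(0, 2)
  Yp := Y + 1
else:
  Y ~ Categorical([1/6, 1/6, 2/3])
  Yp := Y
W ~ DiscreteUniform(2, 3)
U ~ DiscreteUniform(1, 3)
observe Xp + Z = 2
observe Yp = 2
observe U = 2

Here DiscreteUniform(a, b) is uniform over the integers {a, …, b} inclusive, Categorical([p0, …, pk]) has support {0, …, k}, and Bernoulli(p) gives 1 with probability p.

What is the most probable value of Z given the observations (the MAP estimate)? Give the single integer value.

Enumerate traces; 6 have nonzero weight after conditioning:
  (Z=0, X=1, Y=1, W=2, U=2) weight 1/144
  (Z=0, X=1, Y=1, W=3, U=2) weight 1/144
  (Z=1, X=1, Y=1, W=2, U=2) weight 1/180
  (Z=1, X=1, Y=1, W=3, U=2) weight 1/180
  (Z=2, X=0, Y=2, W=2, U=2) weight 1/60
  (Z=2, X=0, Y=2, W=3, U=2) weight 1/60
Group by Z:
  weight(Z=0) = 1/72
  weight(Z=1) = 1/90
  weight(Z=2) = 1/30
Total weight = 1/72 + 1/90 + 1/30 = 7/120
P(Z=0 | obs) = 1/72 / 7/120 = 5/21
P(Z=1 | obs) = 1/90 / 7/120 = 4/21
P(Z=2 | obs) = 1/30 / 7/120 = 4/7
argmax = 2

argmax_v P(Z = v | obs) = 2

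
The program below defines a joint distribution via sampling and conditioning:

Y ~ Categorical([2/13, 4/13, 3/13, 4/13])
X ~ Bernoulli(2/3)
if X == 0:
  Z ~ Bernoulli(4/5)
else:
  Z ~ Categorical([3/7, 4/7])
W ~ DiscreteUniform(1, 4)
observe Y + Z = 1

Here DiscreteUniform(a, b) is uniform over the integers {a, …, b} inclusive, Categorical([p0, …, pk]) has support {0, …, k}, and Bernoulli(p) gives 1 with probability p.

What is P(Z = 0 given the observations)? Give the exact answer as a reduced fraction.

P(Z = 0 | obs) = 37/71

Enumerate traces; 16 have nonzero weight after conditioning:
  (Y=0, X=0, Z=1, W=1) weight 2/195
  (Y=0, X=0, Z=1, W=2) weight 2/195
  (Y=0, X=0, Z=1, W=3) weight 2/195
  (Y=0, X=0, Z=1, W=4) weight 2/195
  (Y=0, X=1, Z=1, W=1) weight 4/273
  (Y=0, X=1, Z=1, W=2) weight 4/273
  (Y=0, X=1, Z=1, W=3) weight 4/273
  (Y=0, X=1, Z=1, W=4) weight 4/273
  (Y=1, X=0, Z=0, W=1) weight 1/195
  … 7 more
Group by Z:
  weight(Z=0) = 148/1365
  weight(Z=1) = 136/1365
Total weight = 148/1365 + 136/1365 = 284/1365
P(Z=0 | obs) = 148/1365 / 284/1365 = 37/71
P(Z=1 | obs) = 136/1365 / 284/1365 = 34/71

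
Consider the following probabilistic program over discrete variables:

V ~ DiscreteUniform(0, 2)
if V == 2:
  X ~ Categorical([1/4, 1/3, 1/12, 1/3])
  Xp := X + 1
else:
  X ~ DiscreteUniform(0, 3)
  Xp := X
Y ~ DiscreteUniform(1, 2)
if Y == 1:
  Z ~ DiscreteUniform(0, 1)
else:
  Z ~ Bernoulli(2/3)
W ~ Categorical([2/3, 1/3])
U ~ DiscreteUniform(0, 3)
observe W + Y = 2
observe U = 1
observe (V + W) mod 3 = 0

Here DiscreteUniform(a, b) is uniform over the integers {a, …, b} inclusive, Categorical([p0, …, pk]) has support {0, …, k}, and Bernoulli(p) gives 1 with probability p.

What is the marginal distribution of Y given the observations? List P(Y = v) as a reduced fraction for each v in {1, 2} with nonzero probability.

Enumerate traces; 16 have nonzero weight after conditioning:
  (V=0, X=0, Y=2, Z=0, W=0, U=1) weight 1/432
  (V=0, X=0, Y=2, Z=1, W=0, U=1) weight 1/216
  (V=0, X=1, Y=2, Z=0, W=0, U=1) weight 1/432
  (V=0, X=1, Y=2, Z=1, W=0, U=1) weight 1/216
  (V=0, X=2, Y=2, Z=0, W=0, U=1) weight 1/432
  (V=0, X=2, Y=2, Z=1, W=0, U=1) weight 1/216
  (V=0, X=3, Y=2, Z=0, W=0, U=1) weight 1/432
  (V=0, X=3, Y=2, Z=1, W=0, U=1) weight 1/216
  (V=2, X=0, Y=1, Z=0, W=1, U=1) weight 1/576
  … 7 more
Group by Y:
  weight(Y=1) = 1/72
  weight(Y=2) = 1/36
Total weight = 1/72 + 1/36 = 1/24
P(Y=1 | obs) = 1/72 / 1/24 = 1/3
P(Y=2 | obs) = 1/36 / 1/24 = 2/3

P(Y=1) = 1/3, P(Y=2) = 2/3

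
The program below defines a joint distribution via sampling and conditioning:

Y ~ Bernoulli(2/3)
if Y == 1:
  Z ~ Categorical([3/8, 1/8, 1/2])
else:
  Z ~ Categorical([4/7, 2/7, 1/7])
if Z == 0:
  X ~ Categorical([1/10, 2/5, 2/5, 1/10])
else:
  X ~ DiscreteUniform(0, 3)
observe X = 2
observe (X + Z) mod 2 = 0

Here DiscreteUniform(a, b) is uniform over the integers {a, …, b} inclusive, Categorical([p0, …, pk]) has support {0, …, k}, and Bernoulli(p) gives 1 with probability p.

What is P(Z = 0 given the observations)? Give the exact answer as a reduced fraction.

P(Z = 0 | obs) = 37/57

Enumerate traces; 4 have nonzero weight after conditioning:
  (Y=0, Z=0, X=2) weight 8/105
  (Y=0, Z=2, X=2) weight 1/84
  (Y=1, Z=0, X=2) weight 1/10
  (Y=1, Z=2, X=2) weight 1/12
Group by Z:
  weight(Z=0) = 37/210
  weight(Z=2) = 2/21
Total weight = 37/210 + 2/21 = 19/70
P(Z=0 | obs) = 37/210 / 19/70 = 37/57
P(Z=2 | obs) = 2/21 / 19/70 = 20/57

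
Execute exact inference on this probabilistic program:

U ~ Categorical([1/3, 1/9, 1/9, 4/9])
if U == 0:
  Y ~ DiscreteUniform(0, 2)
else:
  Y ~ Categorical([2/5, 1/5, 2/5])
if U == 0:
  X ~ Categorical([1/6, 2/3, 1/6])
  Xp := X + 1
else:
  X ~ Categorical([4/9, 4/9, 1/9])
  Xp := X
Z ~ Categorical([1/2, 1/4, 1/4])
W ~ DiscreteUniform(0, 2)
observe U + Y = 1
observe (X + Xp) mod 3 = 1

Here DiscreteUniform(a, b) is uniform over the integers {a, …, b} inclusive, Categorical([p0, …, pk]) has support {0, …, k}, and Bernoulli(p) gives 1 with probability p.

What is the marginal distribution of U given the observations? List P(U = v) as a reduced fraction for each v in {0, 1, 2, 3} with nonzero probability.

P(U=0) = 15/19, P(U=1) = 4/19

Enumerate traces; 18 have nonzero weight after conditioning:
  (U=0, Y=1, X=0, Z=0, W=0) weight 1/324
  (U=0, Y=1, X=0, Z=0, W=1) weight 1/324
  (U=0, Y=1, X=0, Z=0, W=2) weight 1/324
  (U=0, Y=1, X=0, Z=1, W=0) weight 1/648
  (U=0, Y=1, X=0, Z=1, W=1) weight 1/648
  (U=0, Y=1, X=0, Z=1, W=2) weight 1/648
  (U=0, Y=1, X=0, Z=2, W=0) weight 1/648
  (U=0, Y=1, X=0, Z=2, W=1) weight 1/648
  (U=1, Y=0, X=2, Z=0, W=0) weight 1/1215
  … 9 more
Group by U:
  weight(U=0) = 1/54
  weight(U=1) = 2/405
Total weight = 1/54 + 2/405 = 19/810
P(U=0 | obs) = 1/54 / 19/810 = 15/19
P(U=1 | obs) = 2/405 / 19/810 = 4/19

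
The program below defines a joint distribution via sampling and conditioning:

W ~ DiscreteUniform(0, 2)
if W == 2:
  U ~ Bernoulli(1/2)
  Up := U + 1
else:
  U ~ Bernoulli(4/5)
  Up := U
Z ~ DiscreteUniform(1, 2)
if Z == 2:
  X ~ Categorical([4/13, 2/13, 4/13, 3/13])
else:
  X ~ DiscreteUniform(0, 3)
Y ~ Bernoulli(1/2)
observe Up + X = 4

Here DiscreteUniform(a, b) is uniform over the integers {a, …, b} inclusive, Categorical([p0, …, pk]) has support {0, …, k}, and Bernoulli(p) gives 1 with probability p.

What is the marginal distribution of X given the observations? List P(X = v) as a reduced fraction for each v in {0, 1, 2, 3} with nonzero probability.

Enumerate traces; 16 have nonzero weight after conditioning:
  (W=0, U=1, Z=1, X=3, Y=0) weight 1/60
  (W=0, U=1, Z=1, X=3, Y=1) weight 1/60
  (W=0, U=1, Z=2, X=3, Y=0) weight 1/65
  (W=0, U=1, Z=2, X=3, Y=1) weight 1/65
  (W=1, U=1, Z=1, X=3, Y=0) weight 1/60
  (W=1, U=1, Z=1, X=3, Y=1) weight 1/60
  (W=1, U=1, Z=2, X=3, Y=0) weight 1/65
  (W=1, U=1, Z=2, X=3, Y=1) weight 1/65
  (W=2, U=1, Z=1, X=2, Y=0) weight 1/96
  … 7 more
Group by X:
  weight(X=2) = 29/624
  weight(X=3) = 35/208
Total weight = 29/624 + 35/208 = 67/312
P(X=2 | obs) = 29/624 / 67/312 = 29/134
P(X=3 | obs) = 35/208 / 67/312 = 105/134

P(X=2) = 29/134, P(X=3) = 105/134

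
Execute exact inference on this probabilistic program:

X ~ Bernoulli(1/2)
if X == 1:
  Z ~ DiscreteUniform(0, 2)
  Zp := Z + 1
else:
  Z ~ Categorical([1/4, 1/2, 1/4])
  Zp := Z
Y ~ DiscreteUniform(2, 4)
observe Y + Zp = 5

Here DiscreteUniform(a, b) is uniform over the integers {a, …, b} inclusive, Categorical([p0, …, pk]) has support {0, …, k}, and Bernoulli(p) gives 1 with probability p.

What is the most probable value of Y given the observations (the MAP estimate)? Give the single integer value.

argmax_v P(Y = v | obs) = 4

Enumerate traces; 5 have nonzero weight after conditioning:
  (X=0, Z=1, Y=4) weight 1/12
  (X=0, Z=2, Y=3) weight 1/24
  (X=1, Z=0, Y=4) weight 1/18
  (X=1, Z=1, Y=3) weight 1/18
  (X=1, Z=2, Y=2) weight 1/18
Group by Y:
  weight(Y=2) = 1/18
  weight(Y=3) = 7/72
  weight(Y=4) = 5/36
Total weight = 1/18 + 7/72 + 5/36 = 7/24
P(Y=2 | obs) = 1/18 / 7/24 = 4/21
P(Y=3 | obs) = 7/72 / 7/24 = 1/3
P(Y=4 | obs) = 5/36 / 7/24 = 10/21
argmax = 4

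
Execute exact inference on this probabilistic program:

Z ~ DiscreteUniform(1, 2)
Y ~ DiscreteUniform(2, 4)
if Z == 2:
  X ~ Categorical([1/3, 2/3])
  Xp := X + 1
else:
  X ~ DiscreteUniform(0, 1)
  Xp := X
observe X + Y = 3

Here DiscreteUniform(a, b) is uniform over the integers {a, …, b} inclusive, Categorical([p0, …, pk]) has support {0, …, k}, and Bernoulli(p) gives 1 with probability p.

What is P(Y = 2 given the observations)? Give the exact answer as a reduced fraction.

P(Y = 2 | obs) = 7/12

Enumerate traces; 4 have nonzero weight after conditioning:
  (Z=1, Y=2, X=1) weight 1/12
  (Z=1, Y=3, X=0) weight 1/12
  (Z=2, Y=2, X=1) weight 1/9
  (Z=2, Y=3, X=0) weight 1/18
Group by Y:
  weight(Y=2) = 7/36
  weight(Y=3) = 5/36
Total weight = 7/36 + 5/36 = 1/3
P(Y=2 | obs) = 7/36 / 1/3 = 7/12
P(Y=3 | obs) = 5/36 / 1/3 = 5/12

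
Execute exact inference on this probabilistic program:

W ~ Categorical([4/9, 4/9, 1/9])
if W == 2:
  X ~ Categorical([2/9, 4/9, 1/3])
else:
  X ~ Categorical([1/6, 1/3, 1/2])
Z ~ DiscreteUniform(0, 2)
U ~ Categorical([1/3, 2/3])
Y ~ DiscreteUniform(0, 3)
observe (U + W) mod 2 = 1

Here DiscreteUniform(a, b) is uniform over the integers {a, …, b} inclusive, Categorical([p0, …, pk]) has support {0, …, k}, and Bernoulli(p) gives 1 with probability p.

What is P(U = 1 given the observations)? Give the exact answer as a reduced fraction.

Enumerate traces; 108 have nonzero weight after conditioning:
  (W=0, X=0, Z=0, U=1, Y=0) weight 1/243
  (W=0, X=0, Z=0, U=1, Y=1) weight 1/243
  (W=0, X=0, Z=0, U=1, Y=2) weight 1/243
  (W=0, X=0, Z=0, U=1, Y=3) weight 1/243
  (W=0, X=0, Z=1, U=1, Y=0) weight 1/243
  (W=0, X=0, Z=1, U=1, Y=1) weight 1/243
  (W=0, X=0, Z=1, U=1, Y=2) weight 1/243
  (W=0, X=0, Z=1, U=1, Y=3) weight 1/243
  (W=1, X=0, Z=0, U=0, Y=0) weight 1/486
  … 99 more
Group by U:
  weight(U=0) = 4/27
  weight(U=1) = 10/27
Total weight = 4/27 + 10/27 = 14/27
P(U=0 | obs) = 4/27 / 14/27 = 2/7
P(U=1 | obs) = 10/27 / 14/27 = 5/7

P(U = 1 | obs) = 5/7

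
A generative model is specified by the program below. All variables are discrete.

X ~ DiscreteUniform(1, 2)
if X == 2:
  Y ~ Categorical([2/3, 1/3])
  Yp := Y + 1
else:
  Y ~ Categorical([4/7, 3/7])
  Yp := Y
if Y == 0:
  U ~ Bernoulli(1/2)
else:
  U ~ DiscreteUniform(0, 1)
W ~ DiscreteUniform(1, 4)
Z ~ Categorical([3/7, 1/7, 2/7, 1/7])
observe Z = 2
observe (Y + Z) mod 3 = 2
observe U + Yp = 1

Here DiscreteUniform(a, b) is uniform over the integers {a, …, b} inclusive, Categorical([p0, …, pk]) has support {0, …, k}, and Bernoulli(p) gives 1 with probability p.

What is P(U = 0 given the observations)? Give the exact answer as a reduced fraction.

Enumerate traces; 8 have nonzero weight after conditioning:
  (X=1, Y=0, U=1, W=1, Z=2) weight 1/98
  (X=1, Y=0, U=1, W=2, Z=2) weight 1/98
  (X=1, Y=0, U=1, W=3, Z=2) weight 1/98
  (X=1, Y=0, U=1, W=4, Z=2) weight 1/98
  (X=2, Y=0, U=0, W=1, Z=2) weight 1/84
  (X=2, Y=0, U=0, W=2, Z=2) weight 1/84
  (X=2, Y=0, U=0, W=3, Z=2) weight 1/84
  (X=2, Y=0, U=0, W=4, Z=2) weight 1/84
Group by U:
  weight(U=0) = 1/21
  weight(U=1) = 2/49
Total weight = 1/21 + 2/49 = 13/147
P(U=0 | obs) = 1/21 / 13/147 = 7/13
P(U=1 | obs) = 2/49 / 13/147 = 6/13

P(U = 0 | obs) = 7/13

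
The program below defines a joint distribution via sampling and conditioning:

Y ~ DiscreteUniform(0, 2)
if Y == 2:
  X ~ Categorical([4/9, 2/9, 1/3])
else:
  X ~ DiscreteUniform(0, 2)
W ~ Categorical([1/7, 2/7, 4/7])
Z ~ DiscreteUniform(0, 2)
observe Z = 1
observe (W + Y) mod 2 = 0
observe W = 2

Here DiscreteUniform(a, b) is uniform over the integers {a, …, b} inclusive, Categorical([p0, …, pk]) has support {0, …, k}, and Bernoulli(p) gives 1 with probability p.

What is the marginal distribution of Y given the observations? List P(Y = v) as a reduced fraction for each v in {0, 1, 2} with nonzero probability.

P(Y=0) = 1/2, P(Y=2) = 1/2

Enumerate traces; 6 have nonzero weight after conditioning:
  (Y=0, X=0, W=2, Z=1) weight 4/189
  (Y=0, X=1, W=2, Z=1) weight 4/189
  (Y=0, X=2, W=2, Z=1) weight 4/189
  (Y=2, X=0, W=2, Z=1) weight 16/567
  (Y=2, X=1, W=2, Z=1) weight 8/567
  (Y=2, X=2, W=2, Z=1) weight 4/189
Group by Y:
  weight(Y=0) = 4/63
  weight(Y=2) = 4/63
Total weight = 4/63 + 4/63 = 8/63
P(Y=0 | obs) = 4/63 / 8/63 = 1/2
P(Y=2 | obs) = 4/63 / 8/63 = 1/2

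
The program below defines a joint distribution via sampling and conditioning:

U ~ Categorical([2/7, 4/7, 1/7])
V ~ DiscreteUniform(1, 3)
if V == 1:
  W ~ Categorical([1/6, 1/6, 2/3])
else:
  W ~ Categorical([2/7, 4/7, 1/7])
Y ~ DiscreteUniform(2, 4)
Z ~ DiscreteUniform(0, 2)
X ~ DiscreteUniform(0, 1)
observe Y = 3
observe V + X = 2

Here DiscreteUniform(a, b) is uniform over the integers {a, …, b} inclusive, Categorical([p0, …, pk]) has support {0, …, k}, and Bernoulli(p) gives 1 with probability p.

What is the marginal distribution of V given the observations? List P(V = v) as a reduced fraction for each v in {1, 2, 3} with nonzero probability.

Enumerate traces; 54 have nonzero weight after conditioning:
  (U=0, V=1, W=0, Y=3, Z=0, X=1) weight 1/1134
  (U=0, V=1, W=0, Y=3, Z=1, X=1) weight 1/1134
  (U=0, V=1, W=0, Y=3, Z=2, X=1) weight 1/1134
  (U=0, V=1, W=1, Y=3, Z=0, X=1) weight 1/1134
  (U=0, V=1, W=1, Y=3, Z=1, X=1) weight 1/1134
  (U=0, V=1, W=1, Y=3, Z=2, X=1) weight 1/1134
  (U=0, V=1, W=2, Y=3, Z=0, X=1) weight 2/567
  (U=0, V=1, W=2, Y=3, Z=1, X=1) weight 2/567
  (U=0, V=2, W=0, Y=3, Z=0, X=0) weight 2/1323
  … 45 more
Group by V:
  weight(V=1) = 1/18
  weight(V=2) = 1/18
Total weight = 1/18 + 1/18 = 1/9
P(V=1 | obs) = 1/18 / 1/9 = 1/2
P(V=2 | obs) = 1/18 / 1/9 = 1/2

P(V=1) = 1/2, P(V=2) = 1/2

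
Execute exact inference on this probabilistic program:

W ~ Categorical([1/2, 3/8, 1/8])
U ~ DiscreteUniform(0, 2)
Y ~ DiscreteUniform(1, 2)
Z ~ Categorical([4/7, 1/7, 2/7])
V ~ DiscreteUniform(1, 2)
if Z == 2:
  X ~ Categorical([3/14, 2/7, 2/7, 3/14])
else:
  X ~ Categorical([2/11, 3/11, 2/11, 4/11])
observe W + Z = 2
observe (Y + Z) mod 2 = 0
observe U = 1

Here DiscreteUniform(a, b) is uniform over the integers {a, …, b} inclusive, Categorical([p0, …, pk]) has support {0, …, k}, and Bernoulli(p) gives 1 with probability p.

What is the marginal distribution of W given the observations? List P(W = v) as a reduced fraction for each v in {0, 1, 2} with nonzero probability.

P(W=0) = 8/15, P(W=1) = 1/5, P(W=2) = 4/15

Enumerate traces; 24 have nonzero weight after conditioning:
  (W=0, U=1, Y=2, Z=2, V=1, X=0) weight 1/392
  (W=0, U=1, Y=2, Z=2, V=1, X=1) weight 1/294
  (W=0, U=1, Y=2, Z=2, V=1, X=2) weight 1/294
  (W=0, U=1, Y=2, Z=2, V=1, X=3) weight 1/392
  (W=0, U=1, Y=2, Z=2, V=2, X=0) weight 1/392
  (W=0, U=1, Y=2, Z=2, V=2, X=1) weight 1/294
  (W=0, U=1, Y=2, Z=2, V=2, X=2) weight 1/294
  (W=0, U=1, Y=2, Z=2, V=2, X=3) weight 1/392
  (W=1, U=1, Y=1, Z=1, V=1, X=0) weight 1/1232
  (W=2, U=1, Y=2, Z=0, V=1, X=0) weight 1/924
  … 14 more
Group by W:
  weight(W=0) = 1/42
  weight(W=1) = 1/112
  weight(W=2) = 1/84
Total weight = 1/42 + 1/112 + 1/84 = 5/112
P(W=0 | obs) = 1/42 / 5/112 = 8/15
P(W=1 | obs) = 1/112 / 5/112 = 1/5
P(W=2 | obs) = 1/84 / 5/112 = 4/15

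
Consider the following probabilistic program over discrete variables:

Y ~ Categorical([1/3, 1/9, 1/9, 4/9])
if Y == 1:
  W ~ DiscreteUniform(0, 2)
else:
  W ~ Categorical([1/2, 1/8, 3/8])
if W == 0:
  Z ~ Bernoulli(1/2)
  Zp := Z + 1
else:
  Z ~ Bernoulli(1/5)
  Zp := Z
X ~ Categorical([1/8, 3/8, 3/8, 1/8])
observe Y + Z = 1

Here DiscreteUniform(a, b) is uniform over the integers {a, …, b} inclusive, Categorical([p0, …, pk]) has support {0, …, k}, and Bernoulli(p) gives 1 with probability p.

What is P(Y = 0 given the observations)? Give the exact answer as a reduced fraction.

P(Y = 0 | obs) = 3/5

Enumerate traces; 24 have nonzero weight after conditioning:
  (Y=0, W=0, Z=1, X=0) weight 1/96
  (Y=0, W=0, Z=1, X=1) weight 1/32
  (Y=0, W=0, Z=1, X=2) weight 1/32
  (Y=0, W=0, Z=1, X=3) weight 1/96
  (Y=0, W=1, Z=1, X=0) weight 1/960
  (Y=0, W=1, Z=1, X=1) weight 1/320
  (Y=0, W=1, Z=1, X=2) weight 1/320
  (Y=0, W=1, Z=1, X=3) weight 1/960
  (Y=1, W=0, Z=0, X=0) weight 1/432
  … 15 more
Group by Y:
  weight(Y=0) = 7/60
  weight(Y=1) = 7/90
Total weight = 7/60 + 7/90 = 7/36
P(Y=0 | obs) = 7/60 / 7/36 = 3/5
P(Y=1 | obs) = 7/90 / 7/36 = 2/5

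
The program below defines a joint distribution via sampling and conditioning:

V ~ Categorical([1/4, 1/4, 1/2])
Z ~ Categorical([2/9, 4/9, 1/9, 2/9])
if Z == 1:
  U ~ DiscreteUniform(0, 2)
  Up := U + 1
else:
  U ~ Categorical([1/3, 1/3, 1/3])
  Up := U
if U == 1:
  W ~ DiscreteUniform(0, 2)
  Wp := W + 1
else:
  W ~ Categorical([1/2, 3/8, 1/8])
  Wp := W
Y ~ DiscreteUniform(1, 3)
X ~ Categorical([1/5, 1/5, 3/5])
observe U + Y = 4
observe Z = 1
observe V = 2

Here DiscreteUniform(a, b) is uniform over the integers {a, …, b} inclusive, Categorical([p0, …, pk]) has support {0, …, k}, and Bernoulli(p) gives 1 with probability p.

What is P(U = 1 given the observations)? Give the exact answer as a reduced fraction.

P(U = 1 | obs) = 1/2

Enumerate traces; 18 have nonzero weight after conditioning:
  (V=2, Z=1, U=1, W=0, Y=3, X=0) weight 2/1215
  (V=2, Z=1, U=1, W=0, Y=3, X=1) weight 2/1215
  (V=2, Z=1, U=1, W=0, Y=3, X=2) weight 2/405
  (V=2, Z=1, U=1, W=1, Y=3, X=0) weight 2/1215
  (V=2, Z=1, U=1, W=1, Y=3, X=1) weight 2/1215
  (V=2, Z=1, U=1, W=1, Y=3, X=2) weight 2/405
  (V=2, Z=1, U=1, W=2, Y=3, X=0) weight 2/1215
  (V=2, Z=1, U=1, W=2, Y=3, X=1) weight 2/1215
  (V=2, Z=1, U=2, W=0, Y=2, X=0) weight 1/405
  … 9 more
Group by U:
  weight(U=1) = 2/81
  weight(U=2) = 2/81
Total weight = 2/81 + 2/81 = 4/81
P(U=1 | obs) = 2/81 / 4/81 = 1/2
P(U=2 | obs) = 2/81 / 4/81 = 1/2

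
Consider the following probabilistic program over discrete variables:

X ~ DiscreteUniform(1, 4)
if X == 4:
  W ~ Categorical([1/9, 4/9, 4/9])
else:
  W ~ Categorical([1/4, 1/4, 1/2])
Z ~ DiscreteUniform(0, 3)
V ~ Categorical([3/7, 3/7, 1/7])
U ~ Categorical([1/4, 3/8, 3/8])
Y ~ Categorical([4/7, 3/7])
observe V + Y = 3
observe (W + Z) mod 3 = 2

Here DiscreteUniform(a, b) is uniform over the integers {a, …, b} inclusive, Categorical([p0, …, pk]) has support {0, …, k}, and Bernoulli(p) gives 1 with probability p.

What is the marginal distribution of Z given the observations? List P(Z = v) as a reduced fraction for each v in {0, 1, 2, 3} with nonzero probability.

P(Z=0) = 35/107, P(Z=1) = 43/214, P(Z=2) = 31/214, P(Z=3) = 35/107

Enumerate traces; 48 have nonzero weight after conditioning:
  (X=1, W=0, Z=2, V=2, U=0, Y=1) weight 3/12544
  (X=1, W=0, Z=2, V=2, U=1, Y=1) weight 9/25088
  (X=1, W=0, Z=2, V=2, U=2, Y=1) weight 9/25088
  (X=1, W=1, Z=1, V=2, U=0, Y=1) weight 3/12544
  (X=1, W=1, Z=1, V=2, U=1, Y=1) weight 9/25088
  (X=1, W=1, Z=1, V=2, U=2, Y=1) weight 9/25088
  (X=1, W=2, Z=0, V=2, U=0, Y=1) weight 3/6272
  (X=1, W=2, Z=0, V=2, U=1, Y=1) weight 9/12544
  (X=1, W=2, Z=3, V=2, U=0, Y=1) weight 3/6272
  … 39 more
Group by Z:
  weight(Z=0) = 5/672
  weight(Z=1) = 43/9408
  weight(Z=2) = 31/9408
  weight(Z=3) = 5/672
Total weight = 5/672 + 43/9408 + 31/9408 + 5/672 = 107/4704
P(Z=0 | obs) = 5/672 / 107/4704 = 35/107
P(Z=1 | obs) = 43/9408 / 107/4704 = 43/214
P(Z=2 | obs) = 31/9408 / 107/4704 = 31/214
P(Z=3 | obs) = 5/672 / 107/4704 = 35/107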